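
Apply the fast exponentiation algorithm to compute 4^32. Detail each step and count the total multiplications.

Computing 4^32 by squaring (build up from 4^1; each line after the first costs one multiplication):

4^1 = 4
4^2 = (4^1)^2 = 4^2 = 16
4^4 = (4^2)^2 = 16^2 = 256
4^8 = (4^4)^2 = 256^2 = 65536
4^16 = (4^8)^2 = 65536^2 = 4294967296
4^32 = (4^16)^2 = 4294967296^2 = 18446744073709551616

Result: 18446744073709551616
Multiplications needed: 5 (5 lines after 4^1)

4^32 = 18446744073709551616. Using exponentiation by squaring, this requires 5 multiplications. The key idea: if the exponent is even, square the half-power; if odd, multiply by the base once.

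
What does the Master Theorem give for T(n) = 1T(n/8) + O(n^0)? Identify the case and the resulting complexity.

Master Theorem for T(n) = 1T(n/8) + O(n^0):

a = 1, b = 8, c = 0
log_b(a) = log_8(1) = 0.0000

Case 2: c = 0 = log_8(1) = 0.0000
T(n) = O(n^0 log n) = O(log n)

For T(n) = 1T(n/8) + O(n^0): log_8(1) = 0.0000. This is Case 2 of the Master Theorem (c = log_b(a), equal work at all levels), giving O(log n).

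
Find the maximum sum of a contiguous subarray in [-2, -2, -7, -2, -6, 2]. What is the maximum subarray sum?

Using Kadane's algorithm on [-2, -2, -7, -2, -6, 2]:

Scanning through the array:
Position 1 (value -2): max_ending_here = -2, max_so_far = -2
Position 2 (value -7): max_ending_here = -7, max_so_far = -2
Position 3 (value -2): max_ending_here = -2, max_so_far = -2
Position 4 (value -6): max_ending_here = -6, max_so_far = -2
Position 5 (value 2): max_ending_here = 2, max_so_far = 2

Maximum subarray: [2]
Maximum sum: 2

The maximum subarray is [2] with sum 2. This subarray runs from index 5 to index 5.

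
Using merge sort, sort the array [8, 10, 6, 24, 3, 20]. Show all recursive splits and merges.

Merge sort trace:

Split: [8, 10, 6, 24, 3, 20] -> [8, 10, 6] and [24, 3, 20]
  Split: [8, 10, 6] -> [8] and [10, 6]
    Split: [10, 6] -> [10] and [6]
    Merge: [10] + [6] -> [6, 10]
  Merge: [8] + [6, 10] -> [6, 8, 10]
  Split: [24, 3, 20] -> [24] and [3, 20]
    Split: [3, 20] -> [3] and [20]
    Merge: [3] + [20] -> [3, 20]
  Merge: [24] + [3, 20] -> [3, 20, 24]
Merge: [6, 8, 10] + [3, 20, 24] -> [3, 6, 8, 10, 20, 24]

Final sorted array: [3, 6, 8, 10, 20, 24]

The merge sort proceeds by recursively splitting the array and merging sorted halves.
After all merges, the sorted array is [3, 6, 8, 10, 20, 24].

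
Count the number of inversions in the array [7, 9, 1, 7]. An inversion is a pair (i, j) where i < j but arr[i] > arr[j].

Finding inversions in [7, 9, 1, 7]:

(0, 2): arr[0]=7 > arr[2]=1
(1, 2): arr[1]=9 > arr[2]=1
(1, 3): arr[1]=9 > arr[3]=7

Total inversions: 3

The array has 3 inversion(s): (0,2), (1,2), (1,3). Each pair (i,j) satisfies i < j and arr[i] > arr[j].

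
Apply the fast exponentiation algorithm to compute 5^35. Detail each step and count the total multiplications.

Computing 5^35 by squaring (build up from 5^1; each line after the first costs one multiplication):

5^1 = 5
5^2 = (5^1)^2 = 5^2 = 25
5^4 = (5^2)^2 = 25^2 = 625
5^8 = (5^4)^2 = 625^2 = 390625
5^16 = (5^8)^2 = 390625^2 = 152587890625
5^17 = 5 * 5^16 = 5 * 152587890625 = 762939453125
5^34 = (5^17)^2 = 762939453125^2 = 582076609134674072265625
5^35 = 5 * 5^34 = 5 * 582076609134674072265625 = 2910383045673370361328125

Result: 2910383045673370361328125
Multiplications needed: 7 (7 lines after 5^1)

5^35 = 2910383045673370361328125. Using exponentiation by squaring, this requires 7 multiplications. The key idea: if the exponent is even, square the half-power; if odd, multiply by the base once.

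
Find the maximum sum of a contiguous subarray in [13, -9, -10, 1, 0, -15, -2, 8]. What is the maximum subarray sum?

Using Kadane's algorithm on [13, -9, -10, 1, 0, -15, -2, 8]:

Scanning through the array:
Position 1 (value -9): max_ending_here = 4, max_so_far = 13
Position 2 (value -10): max_ending_here = -6, max_so_far = 13
Position 3 (value 1): max_ending_here = 1, max_so_far = 13
Position 4 (value 0): max_ending_here = 1, max_so_far = 13
Position 5 (value -15): max_ending_here = -14, max_so_far = 13
Position 6 (value -2): max_ending_here = -2, max_so_far = 13
Position 7 (value 8): max_ending_here = 8, max_so_far = 13

Maximum subarray: [13]
Maximum sum: 13

The maximum subarray is [13] with sum 13. This subarray runs from index 0 to index 0.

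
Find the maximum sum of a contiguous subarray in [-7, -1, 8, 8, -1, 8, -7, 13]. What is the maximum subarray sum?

Using Kadane's algorithm on [-7, -1, 8, 8, -1, 8, -7, 13]:

Scanning through the array:
Position 1 (value -1): max_ending_here = -1, max_so_far = -1
Position 2 (value 8): max_ending_here = 8, max_so_far = 8
Position 3 (value 8): max_ending_here = 16, max_so_far = 16
Position 4 (value -1): max_ending_here = 15, max_so_far = 16
Position 5 (value 8): max_ending_here = 23, max_so_far = 23
Position 6 (value -7): max_ending_here = 16, max_so_far = 23
Position 7 (value 13): max_ending_here = 29, max_so_far = 29

Maximum subarray: [8, 8, -1, 8, -7, 13]
Maximum sum: 29

The maximum subarray is [8, 8, -1, 8, -7, 13] with sum 29. This subarray runs from index 2 to index 7.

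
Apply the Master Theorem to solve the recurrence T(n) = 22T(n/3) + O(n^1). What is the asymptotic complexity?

Master Theorem for T(n) = 22T(n/3) + O(n^1):

a = 22, b = 3, c = 1
log_b(a) = log_3(22) = 2.8136

Case 1: c = 1 < log_3(22) = 2.8136
T(n) = O(n^(log_3 22))

For T(n) = 22T(n/3) + O(n^1): log_3(22) = 2.8136. This is Case 1 of the Master Theorem (c < log_b(a), work dominated by leaves), giving O(n^(log_3 22)).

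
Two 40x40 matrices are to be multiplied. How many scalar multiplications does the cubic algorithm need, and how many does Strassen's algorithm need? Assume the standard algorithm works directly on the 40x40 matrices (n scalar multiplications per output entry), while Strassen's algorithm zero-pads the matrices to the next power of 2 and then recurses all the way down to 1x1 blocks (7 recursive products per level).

Matrix multiplication for 40x40 matrices:

Strassen's algorithm requires power-of-2 dimensions. Pad 40x40 to 64x64 (next power of 2).

Standard algorithm: 40^3 = 64000 multiplications
Strassen's algorithm: 7^(log2(64)) = 7^6 = 117649 multiplications
Difference: 64000 - 117649 = -53649 (Strassen uses MORE here due to padding overhead — for small or just-over-power-of-2 n, padding can outweigh the per-level savings)

Standard: 64000 multiplications (40^3). Strassen: 117649 multiplications (7^6, after padding to 64x64). Strassen reduces 8 recursive multiplications to 7 at each level.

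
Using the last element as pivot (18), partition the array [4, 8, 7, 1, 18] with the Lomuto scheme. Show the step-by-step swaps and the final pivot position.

Lomuto partition with pivot = 18:

Initial array: [4, 8, 7, 1, 18]

arr[0]=4 <= 18: swap with position 0, array becomes [4, 8, 7, 1, 18]
arr[1]=8 <= 18: swap with position 1, array becomes [4, 8, 7, 1, 18]
arr[2]=7 <= 18: swap with position 2, array becomes [4, 8, 7, 1, 18]
arr[3]=1 <= 18: swap with position 3, array becomes [4, 8, 7, 1, 18]

Place pivot at position 4: [4, 8, 7, 1, 18]
Pivot position: 4

After partitioning with pivot 18, the array becomes [4, 8, 7, 1, 18]. The pivot is placed at index 4. All elements to the left of the pivot are <= 18, and all elements to the right are > 18.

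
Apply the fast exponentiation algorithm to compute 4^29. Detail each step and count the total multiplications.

Computing 4^29 by squaring (build up from 4^1; each line after the first costs one multiplication):

4^1 = 4
4^2 = (4^1)^2 = 4^2 = 16
4^3 = 4 * 4^2 = 4 * 16 = 64
4^6 = (4^3)^2 = 64^2 = 4096
4^7 = 4 * 4^6 = 4 * 4096 = 16384
4^14 = (4^7)^2 = 16384^2 = 268435456
4^28 = (4^14)^2 = 268435456^2 = 72057594037927936
4^29 = 4 * 4^28 = 4 * 72057594037927936 = 288230376151711744

Result: 288230376151711744
Multiplications needed: 7 (7 lines after 4^1)

4^29 = 288230376151711744. Using exponentiation by squaring, this requires 7 multiplications. The key idea: if the exponent is even, square the half-power; if odd, multiply by the base once.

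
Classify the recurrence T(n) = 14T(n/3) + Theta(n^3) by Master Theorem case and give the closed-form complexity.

Master Theorem for T(n) = 14T(n/3) + O(n^3):

a = 14, b = 3, c = 3
log_b(a) = log_3(14) = 2.4022

Case 3: c = 3 > log_3(14) = 2.4022
T(n) = O(n^3) = O(n^3)

For T(n) = 14T(n/3) + O(n^3): log_3(14) = 2.4022. This is Case 3 of the Master Theorem (c > log_b(a), work dominated by root), giving O(n^3).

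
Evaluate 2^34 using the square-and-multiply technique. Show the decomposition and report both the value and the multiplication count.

Computing 2^34 by squaring (build up from 2^1; each line after the first costs one multiplication):

2^1 = 2
2^2 = (2^1)^2 = 2^2 = 4
2^4 = (2^2)^2 = 4^2 = 16
2^8 = (2^4)^2 = 16^2 = 256
2^16 = (2^8)^2 = 256^2 = 65536
2^17 = 2 * 2^16 = 2 * 65536 = 131072
2^34 = (2^17)^2 = 131072^2 = 17179869184

Result: 17179869184
Multiplications needed: 6 (6 lines after 2^1)

2^34 = 17179869184. Using exponentiation by squaring, this requires 6 multiplications. The key idea: if the exponent is even, square the half-power; if odd, multiply by the base once.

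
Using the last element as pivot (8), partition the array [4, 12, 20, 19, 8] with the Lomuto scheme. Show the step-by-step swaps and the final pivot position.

Lomuto partition with pivot = 8:

Initial array: [4, 12, 20, 19, 8]

arr[0]=4 <= 8: swap with position 0, array becomes [4, 12, 20, 19, 8]
arr[1]=12 > 8: no swap
arr[2]=20 > 8: no swap
arr[3]=19 > 8: no swap

Place pivot at position 1: [4, 8, 20, 19, 12]
Pivot position: 1

After partitioning with pivot 8, the array becomes [4, 8, 20, 19, 12]. The pivot is placed at index 1. All elements to the left of the pivot are <= 8, and all elements to the right are > 8.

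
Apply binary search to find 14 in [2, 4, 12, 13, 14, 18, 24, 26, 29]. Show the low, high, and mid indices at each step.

Binary search for 14 in [2, 4, 12, 13, 14, 18, 24, 26, 29]:

lo=0, hi=8, mid=4, arr[mid]=14 -> Found target at index 4!

Binary search finds 14 at index 4 after 1 comparisons. The search repeatedly halves the search space by comparing with the middle element.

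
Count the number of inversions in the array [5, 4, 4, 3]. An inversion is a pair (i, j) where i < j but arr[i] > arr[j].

Finding inversions in [5, 4, 4, 3]:

(0, 1): arr[0]=5 > arr[1]=4
(0, 2): arr[0]=5 > arr[2]=4
(0, 3): arr[0]=5 > arr[3]=3
(1, 3): arr[1]=4 > arr[3]=3
(2, 3): arr[2]=4 > arr[3]=3

Total inversions: 5

The array has 5 inversion(s): (0,1), (0,2), (0,3), (1,3), (2,3). Each pair (i,j) satisfies i < j and arr[i] > arr[j].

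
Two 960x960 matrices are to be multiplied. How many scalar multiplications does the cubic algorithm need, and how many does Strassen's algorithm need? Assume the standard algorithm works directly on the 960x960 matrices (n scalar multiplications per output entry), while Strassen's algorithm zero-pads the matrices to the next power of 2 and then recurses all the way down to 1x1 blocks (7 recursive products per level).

Matrix multiplication for 960x960 matrices:

Strassen's algorithm requires power-of-2 dimensions. Pad 960x960 to 1024x1024 (next power of 2).

Standard algorithm: 960^3 = 884736000 multiplications
Strassen's algorithm: 7^(log2(1024)) = 7^10 = 282475249 multiplications
Savings: 884736000 - 282475249 = 602260751 multiplications

Standard: 884736000 multiplications (960^3). Strassen: 282475249 multiplications (7^10, after padding to 1024x1024). Strassen reduces 8 recursive multiplications to 7 at each level.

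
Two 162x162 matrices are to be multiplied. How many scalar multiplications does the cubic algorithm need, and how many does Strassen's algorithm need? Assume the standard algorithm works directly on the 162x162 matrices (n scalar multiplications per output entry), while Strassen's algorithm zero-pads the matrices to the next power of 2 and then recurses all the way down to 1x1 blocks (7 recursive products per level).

Matrix multiplication for 162x162 matrices:

Strassen's algorithm requires power-of-2 dimensions. Pad 162x162 to 256x256 (next power of 2).

Standard algorithm: 162^3 = 4251528 multiplications
Strassen's algorithm: 7^(log2(256)) = 7^8 = 5764801 multiplications
Difference: 4251528 - 5764801 = -1513273 (Strassen uses MORE here due to padding overhead — for small or just-over-power-of-2 n, padding can outweigh the per-level savings)

Standard: 4251528 multiplications (162^3). Strassen: 5764801 multiplications (7^8, after padding to 256x256). Strassen reduces 8 recursive multiplications to 7 at each level.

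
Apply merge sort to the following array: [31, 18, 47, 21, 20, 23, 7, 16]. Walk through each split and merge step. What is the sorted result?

Merge sort trace:

Split: [31, 18, 47, 21, 20, 23, 7, 16] -> [31, 18, 47, 21] and [20, 23, 7, 16]
  Split: [31, 18, 47, 21] -> [31, 18] and [47, 21]
    Split: [31, 18] -> [31] and [18]
    Merge: [31] + [18] -> [18, 31]
    Split: [47, 21] -> [47] and [21]
    Merge: [47] + [21] -> [21, 47]
  Merge: [18, 31] + [21, 47] -> [18, 21, 31, 47]
  Split: [20, 23, 7, 16] -> [20, 23] and [7, 16]
    Split: [20, 23] -> [20] and [23]
    Merge: [20] + [23] -> [20, 23]
    Split: [7, 16] -> [7] and [16]
    Merge: [7] + [16] -> [7, 16]
  Merge: [20, 23] + [7, 16] -> [7, 16, 20, 23]
Merge: [18, 21, 31, 47] + [7, 16, 20, 23] -> [7, 16, 18, 20, 21, 23, 31, 47]

Final sorted array: [7, 16, 18, 20, 21, 23, 31, 47]

The merge sort proceeds by recursively splitting the array and merging sorted halves.
After all merges, the sorted array is [7, 16, 18, 20, 21, 23, 31, 47].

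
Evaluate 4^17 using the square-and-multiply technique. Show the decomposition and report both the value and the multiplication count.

Computing 4^17 by squaring (build up from 4^1; each line after the first costs one multiplication):

4^1 = 4
4^2 = (4^1)^2 = 4^2 = 16
4^4 = (4^2)^2 = 16^2 = 256
4^8 = (4^4)^2 = 256^2 = 65536
4^16 = (4^8)^2 = 65536^2 = 4294967296
4^17 = 4 * 4^16 = 4 * 4294967296 = 17179869184

Result: 17179869184
Multiplications needed: 5 (5 lines after 4^1)

4^17 = 17179869184. Using exponentiation by squaring, this requires 5 multiplications. The key idea: if the exponent is even, square the half-power; if odd, multiply by the base once.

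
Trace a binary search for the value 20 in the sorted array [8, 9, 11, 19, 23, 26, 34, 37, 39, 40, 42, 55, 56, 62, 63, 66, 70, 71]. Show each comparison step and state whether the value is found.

Binary search for 20 in [8, 9, 11, 19, 23, 26, 34, 37, 39, 40, 42, 55, 56, 62, 63, 66, 70, 71]:

lo=0, hi=17, mid=8, arr[mid]=39 -> 39 > 20, search left half
lo=0, hi=7, mid=3, arr[mid]=19 -> 19 < 20, search right half
lo=4, hi=7, mid=5, arr[mid]=26 -> 26 > 20, search left half
lo=4, hi=4, mid=4, arr[mid]=23 -> 23 > 20, search left half
lo=4 > hi=3, target 20 not found

Binary search determines that 20 is not in the array after 4 comparisons. The search space was exhausted without finding the target.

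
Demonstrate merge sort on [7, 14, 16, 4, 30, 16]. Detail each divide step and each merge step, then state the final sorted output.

Merge sort trace:

Split: [7, 14, 16, 4, 30, 16] -> [7, 14, 16] and [4, 30, 16]
  Split: [7, 14, 16] -> [7] and [14, 16]
    Split: [14, 16] -> [14] and [16]
    Merge: [14] + [16] -> [14, 16]
  Merge: [7] + [14, 16] -> [7, 14, 16]
  Split: [4, 30, 16] -> [4] and [30, 16]
    Split: [30, 16] -> [30] and [16]
    Merge: [30] + [16] -> [16, 30]
  Merge: [4] + [16, 30] -> [4, 16, 30]
Merge: [7, 14, 16] + [4, 16, 30] -> [4, 7, 14, 16, 16, 30]

Final sorted array: [4, 7, 14, 16, 16, 30]

The merge sort proceeds by recursively splitting the array and merging sorted halves.
After all merges, the sorted array is [4, 7, 14, 16, 16, 30].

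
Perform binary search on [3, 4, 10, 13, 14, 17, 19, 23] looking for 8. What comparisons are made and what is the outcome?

Binary search for 8 in [3, 4, 10, 13, 14, 17, 19, 23]:

lo=0, hi=7, mid=3, arr[mid]=13 -> 13 > 8, search left half
lo=0, hi=2, mid=1, arr[mid]=4 -> 4 < 8, search right half
lo=2, hi=2, mid=2, arr[mid]=10 -> 10 > 8, search left half
lo=2 > hi=1, target 8 not found

Binary search determines that 8 is not in the array after 3 comparisons. The search space was exhausted without finding the target.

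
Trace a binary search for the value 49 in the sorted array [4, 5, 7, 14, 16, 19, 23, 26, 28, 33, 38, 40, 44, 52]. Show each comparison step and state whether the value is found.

Binary search for 49 in [4, 5, 7, 14, 16, 19, 23, 26, 28, 33, 38, 40, 44, 52]:

lo=0, hi=13, mid=6, arr[mid]=23 -> 23 < 49, search right half
lo=7, hi=13, mid=10, arr[mid]=38 -> 38 < 49, search right half
lo=11, hi=13, mid=12, arr[mid]=44 -> 44 < 49, search right half
lo=13, hi=13, mid=13, arr[mid]=52 -> 52 > 49, search left half
lo=13 > hi=12, target 49 not found

Binary search determines that 49 is not in the array after 4 comparisons. The search space was exhausted without finding the target.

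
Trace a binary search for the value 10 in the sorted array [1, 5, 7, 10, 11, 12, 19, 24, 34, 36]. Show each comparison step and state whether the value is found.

Binary search for 10 in [1, 5, 7, 10, 11, 12, 19, 24, 34, 36]:

lo=0, hi=9, mid=4, arr[mid]=11 -> 11 > 10, search left half
lo=0, hi=3, mid=1, arr[mid]=5 -> 5 < 10, search right half
lo=2, hi=3, mid=2, arr[mid]=7 -> 7 < 10, search right half
lo=3, hi=3, mid=3, arr[mid]=10 -> Found target at index 3!

Binary search finds 10 at index 3 after 4 comparisons. The search repeatedly halves the search space by comparing with the middle element.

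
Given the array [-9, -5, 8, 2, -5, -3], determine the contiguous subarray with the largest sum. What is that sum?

Using Kadane's algorithm on [-9, -5, 8, 2, -5, -3]:

Scanning through the array:
Position 1 (value -5): max_ending_here = -5, max_so_far = -5
Position 2 (value 8): max_ending_here = 8, max_so_far = 8
Position 3 (value 2): max_ending_here = 10, max_so_far = 10
Position 4 (value -5): max_ending_here = 5, max_so_far = 10
Position 5 (value -3): max_ending_here = 2, max_so_far = 10

Maximum subarray: [8, 2]
Maximum sum: 10

The maximum subarray is [8, 2] with sum 10. This subarray runs from index 2 to index 3.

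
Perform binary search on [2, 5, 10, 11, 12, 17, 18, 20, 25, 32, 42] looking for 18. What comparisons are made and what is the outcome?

Binary search for 18 in [2, 5, 10, 11, 12, 17, 18, 20, 25, 32, 42]:

lo=0, hi=10, mid=5, arr[mid]=17 -> 17 < 18, search right half
lo=6, hi=10, mid=8, arr[mid]=25 -> 25 > 18, search left half
lo=6, hi=7, mid=6, arr[mid]=18 -> Found target at index 6!

Binary search finds 18 at index 6 after 3 comparisons. The search repeatedly halves the search space by comparing with the middle element.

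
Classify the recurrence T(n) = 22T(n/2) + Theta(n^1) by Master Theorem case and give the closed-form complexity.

Master Theorem for T(n) = 22T(n/2) + O(n^1):

a = 22, b = 2, c = 1
log_b(a) = log_2(22) = 4.4594

Case 1: c = 1 < log_2(22) = 4.4594
T(n) = O(n^(log_2 22))

For T(n) = 22T(n/2) + O(n^1): log_2(22) = 4.4594. This is Case 1 of the Master Theorem (c < log_b(a), work dominated by leaves), giving O(n^(log_2 22)).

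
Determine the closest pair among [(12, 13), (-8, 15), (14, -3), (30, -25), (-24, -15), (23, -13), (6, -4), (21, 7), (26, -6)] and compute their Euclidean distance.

Computing all pairwise distances among 9 points:

d((12, 13), (-8, 15)) = 20.0998
d((12, 13), (14, -3)) = 16.1245
d((12, 13), (30, -25)) = 42.0476
d((12, 13), (-24, -15)) = 45.607
d((12, 13), (23, -13)) = 28.2312
d((12, 13), (6, -4)) = 18.0278
d((12, 13), (21, 7)) = 10.8167
d((12, 13), (26, -6)) = 23.6008
d((-8, 15), (14, -3)) = 28.4253
d((-8, 15), (30, -25)) = 55.1725
d((-8, 15), (-24, -15)) = 34.0
d((-8, 15), (23, -13)) = 41.7732
d((-8, 15), (6, -4)) = 23.6008
d((-8, 15), (21, 7)) = 30.0832
d((-8, 15), (26, -6)) = 39.9625
d((14, -3), (30, -25)) = 27.2029
d((14, -3), (-24, -15)) = 39.8497
d((14, -3), (23, -13)) = 13.4536
d((14, -3), (6, -4)) = 8.0623
d((14, -3), (21, 7)) = 12.2066
d((14, -3), (26, -6)) = 12.3693
d((30, -25), (-24, -15)) = 54.9181
d((30, -25), (23, -13)) = 13.8924
d((30, -25), (6, -4)) = 31.8904
d((30, -25), (21, 7)) = 33.2415
d((30, -25), (26, -6)) = 19.4165
d((-24, -15), (23, -13)) = 47.0425
d((-24, -15), (6, -4)) = 31.9531
d((-24, -15), (21, 7)) = 50.0899
d((-24, -15), (26, -6)) = 50.8035
d((23, -13), (6, -4)) = 19.2354
d((23, -13), (21, 7)) = 20.0998
d((23, -13), (26, -6)) = 7.6158 <-- minimum
d((6, -4), (21, 7)) = 18.6011
d((6, -4), (26, -6)) = 20.0998
d((21, 7), (26, -6)) = 13.9284

Closest pair: (23, -13) and (26, -6) with distance 7.6158

The closest pair is (23, -13) and (26, -6) with Euclidean distance 7.6158. For 9 points, brute-force pairwise comparison is shown above. For large n, the divide-and-conquer algorithm (sort by x, recurse on halves, check the dividing strip) achieves O(n log n).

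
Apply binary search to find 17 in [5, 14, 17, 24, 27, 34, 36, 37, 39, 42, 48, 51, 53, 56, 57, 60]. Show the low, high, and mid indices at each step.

Binary search for 17 in [5, 14, 17, 24, 27, 34, 36, 37, 39, 42, 48, 51, 53, 56, 57, 60]:

lo=0, hi=15, mid=7, arr[mid]=37 -> 37 > 17, search left half
lo=0, hi=6, mid=3, arr[mid]=24 -> 24 > 17, search left half
lo=0, hi=2, mid=1, arr[mid]=14 -> 14 < 17, search right half
lo=2, hi=2, mid=2, arr[mid]=17 -> Found target at index 2!

Binary search finds 17 at index 2 after 4 comparisons. The search repeatedly halves the search space by comparing with the middle element.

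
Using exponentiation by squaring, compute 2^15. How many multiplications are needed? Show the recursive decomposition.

Computing 2^15 by squaring (build up from 2^1; each line after the first costs one multiplication):

2^1 = 2
2^2 = (2^1)^2 = 2^2 = 4
2^3 = 2 * 2^2 = 2 * 4 = 8
2^6 = (2^3)^2 = 8^2 = 64
2^7 = 2 * 2^6 = 2 * 64 = 128
2^14 = (2^7)^2 = 128^2 = 16384
2^15 = 2 * 2^14 = 2 * 16384 = 32768

Result: 32768
Multiplications needed: 6 (6 lines after 2^1)

2^15 = 32768. Using exponentiation by squaring, this requires 6 multiplications. The key idea: if the exponent is even, square the half-power; if odd, multiply by the base once.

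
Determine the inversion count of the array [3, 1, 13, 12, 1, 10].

Finding inversions in [3, 1, 13, 12, 1, 10]:

(0, 1): arr[0]=3 > arr[1]=1
(0, 4): arr[0]=3 > arr[4]=1
(2, 3): arr[2]=13 > arr[3]=12
(2, 4): arr[2]=13 > arr[4]=1
(2, 5): arr[2]=13 > arr[5]=10
(3, 4): arr[3]=12 > arr[4]=1
(3, 5): arr[3]=12 > arr[5]=10

Total inversions: 7

The array has 7 inversion(s): (0,1), (0,4), (2,3), (2,4), (2,5), (3,4), (3,5). Each pair (i,j) satisfies i < j and arr[i] > arr[j].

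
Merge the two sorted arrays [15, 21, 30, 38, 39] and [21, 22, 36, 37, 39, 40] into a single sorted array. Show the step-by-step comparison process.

Merging process:

Compare 15 vs 21: take 15 from left. Merged: [15]
Compare 21 vs 21: take 21 from left. Merged: [15, 21]
Compare 30 vs 21: take 21 from right. Merged: [15, 21, 21]
Compare 30 vs 22: take 22 from right. Merged: [15, 21, 21, 22]
Compare 30 vs 36: take 30 from left. Merged: [15, 21, 21, 22, 30]
Compare 38 vs 36: take 36 from right. Merged: [15, 21, 21, 22, 30, 36]
Compare 38 vs 37: take 37 from right. Merged: [15, 21, 21, 22, 30, 36, 37]
Compare 38 vs 39: take 38 from left. Merged: [15, 21, 21, 22, 30, 36, 37, 38]
Compare 39 vs 39: take 39 from left. Merged: [15, 21, 21, 22, 30, 36, 37, 38, 39]
Append remaining from right: [39, 40]. Merged: [15, 21, 21, 22, 30, 36, 37, 38, 39, 39, 40]

Final merged array: [15, 21, 21, 22, 30, 36, 37, 38, 39, 39, 40]
Total comparisons: 9

The merged array is [15, 21, 21, 22, 30, 36, 37, 38, 39, 39, 40], requiring 9 comparisons. The merge step runs in O(n) time where n is the total number of elements.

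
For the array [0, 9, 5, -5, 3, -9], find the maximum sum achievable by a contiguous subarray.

Using Kadane's algorithm on [0, 9, 5, -5, 3, -9]:

Scanning through the array:
Position 1 (value 9): max_ending_here = 9, max_so_far = 9
Position 2 (value 5): max_ending_here = 14, max_so_far = 14
Position 3 (value -5): max_ending_here = 9, max_so_far = 14
Position 4 (value 3): max_ending_here = 12, max_so_far = 14
Position 5 (value -9): max_ending_here = 3, max_so_far = 14

Maximum subarray: [0, 9, 5]
Maximum sum: 14

The maximum subarray is [0, 9, 5] with sum 14. This subarray runs from index 0 to index 2.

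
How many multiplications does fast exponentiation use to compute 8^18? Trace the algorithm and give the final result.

Computing 8^18 by squaring (build up from 8^1; each line after the first costs one multiplication):

8^1 = 8
8^2 = (8^1)^2 = 8^2 = 64
8^4 = (8^2)^2 = 64^2 = 4096
8^8 = (8^4)^2 = 4096^2 = 16777216
8^9 = 8 * 8^8 = 8 * 16777216 = 134217728
8^18 = (8^9)^2 = 134217728^2 = 18014398509481984

Result: 18014398509481984
Multiplications needed: 5 (5 lines after 8^1)

8^18 = 18014398509481984. Using exponentiation by squaring, this requires 5 multiplications. The key idea: if the exponent is even, square the half-power; if odd, multiply by the base once.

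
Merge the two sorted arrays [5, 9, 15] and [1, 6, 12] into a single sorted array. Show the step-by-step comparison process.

Merging process:

Compare 5 vs 1: take 1 from right. Merged: [1]
Compare 5 vs 6: take 5 from left. Merged: [1, 5]
Compare 9 vs 6: take 6 from right. Merged: [1, 5, 6]
Compare 9 vs 12: take 9 from left. Merged: [1, 5, 6, 9]
Compare 15 vs 12: take 12 from right. Merged: [1, 5, 6, 9, 12]
Append remaining from left: [15]. Merged: [1, 5, 6, 9, 12, 15]

Final merged array: [1, 5, 6, 9, 12, 15]
Total comparisons: 5

The merged array is [1, 5, 6, 9, 12, 15], requiring 5 comparisons. The merge step runs in O(n) time where n is the total number of elements.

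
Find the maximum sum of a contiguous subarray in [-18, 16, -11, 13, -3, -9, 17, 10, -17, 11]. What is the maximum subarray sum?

Using Kadane's algorithm on [-18, 16, -11, 13, -3, -9, 17, 10, -17, 11]:

Scanning through the array:
Position 1 (value 16): max_ending_here = 16, max_so_far = 16
Position 2 (value -11): max_ending_here = 5, max_so_far = 16
Position 3 (value 13): max_ending_here = 18, max_so_far = 18
Position 4 (value -3): max_ending_here = 15, max_so_far = 18
Position 5 (value -9): max_ending_here = 6, max_so_far = 18
Position 6 (value 17): max_ending_here = 23, max_so_far = 23
Position 7 (value 10): max_ending_here = 33, max_so_far = 33
Position 8 (value -17): max_ending_here = 16, max_so_far = 33
Position 9 (value 11): max_ending_here = 27, max_so_far = 33

Maximum subarray: [16, -11, 13, -3, -9, 17, 10]
Maximum sum: 33

The maximum subarray is [16, -11, 13, -3, -9, 17, 10] with sum 33. This subarray runs from index 1 to index 7.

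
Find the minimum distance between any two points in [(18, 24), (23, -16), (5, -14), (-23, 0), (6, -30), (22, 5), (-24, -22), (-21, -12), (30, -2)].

Computing all pairwise distances among 9 points:

d((18, 24), (23, -16)) = 40.3113
d((18, 24), (5, -14)) = 40.1622
d((18, 24), (-23, 0)) = 47.5079
d((18, 24), (6, -30)) = 55.3173
d((18, 24), (22, 5)) = 19.4165
d((18, 24), (-24, -22)) = 62.2896
d((18, 24), (-21, -12)) = 53.0754
d((18, 24), (30, -2)) = 28.6356
d((23, -16), (5, -14)) = 18.1108
d((23, -16), (-23, 0)) = 48.7032
d((23, -16), (6, -30)) = 22.0227
d((23, -16), (22, 5)) = 21.0238
d((23, -16), (-24, -22)) = 47.3814
d((23, -16), (-21, -12)) = 44.1814
d((23, -16), (30, -2)) = 15.6525
d((5, -14), (-23, 0)) = 31.305
d((5, -14), (6, -30)) = 16.0312
d((5, -14), (22, 5)) = 25.4951
d((5, -14), (-24, -22)) = 30.0832
d((5, -14), (-21, -12)) = 26.0768
d((5, -14), (30, -2)) = 27.7308
d((-23, 0), (6, -30)) = 41.7253
d((-23, 0), (22, 5)) = 45.2769
d((-23, 0), (-24, -22)) = 22.0227
d((-23, 0), (-21, -12)) = 12.1655
d((-23, 0), (30, -2)) = 53.0377
d((6, -30), (22, 5)) = 38.4838
d((6, -30), (-24, -22)) = 31.0483
d((6, -30), (-21, -12)) = 32.45
d((6, -30), (30, -2)) = 36.8782
d((22, 5), (-24, -22)) = 53.3385
d((22, 5), (-21, -12)) = 46.2385
d((22, 5), (30, -2)) = 10.6301
d((-24, -22), (-21, -12)) = 10.4403 <-- minimum
d((-24, -22), (30, -2)) = 57.5847
d((-21, -12), (30, -2)) = 51.9711

Closest pair: (-24, -22) and (-21, -12) with distance 10.4403

The closest pair is (-24, -22) and (-21, -12) with Euclidean distance 10.4403. For 9 points, brute-force pairwise comparison is shown above. For large n, the divide-and-conquer algorithm (sort by x, recurse on halves, check the dividing strip) achieves O(n log n).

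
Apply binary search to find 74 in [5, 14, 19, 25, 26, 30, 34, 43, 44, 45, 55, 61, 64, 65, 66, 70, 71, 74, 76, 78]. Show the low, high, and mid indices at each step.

Binary search for 74 in [5, 14, 19, 25, 26, 30, 34, 43, 44, 45, 55, 61, 64, 65, 66, 70, 71, 74, 76, 78]:

lo=0, hi=19, mid=9, arr[mid]=45 -> 45 < 74, search right half
lo=10, hi=19, mid=14, arr[mid]=66 -> 66 < 74, search right half
lo=15, hi=19, mid=17, arr[mid]=74 -> Found target at index 17!

Binary search finds 74 at index 17 after 3 comparisons. The search repeatedly halves the search space by comparing with the middle element.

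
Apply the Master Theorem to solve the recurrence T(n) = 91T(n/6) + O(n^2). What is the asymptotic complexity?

Master Theorem for T(n) = 91T(n/6) + O(n^2):

a = 91, b = 6, c = 2
log_b(a) = log_6(91) = 2.5176

Case 1: c = 2 < log_6(91) = 2.5176
T(n) = O(n^(log_6 91))

For T(n) = 91T(n/6) + O(n^2): log_6(91) = 2.5176. This is Case 1 of the Master Theorem (c < log_b(a), work dominated by leaves), giving O(n^(log_6 91)).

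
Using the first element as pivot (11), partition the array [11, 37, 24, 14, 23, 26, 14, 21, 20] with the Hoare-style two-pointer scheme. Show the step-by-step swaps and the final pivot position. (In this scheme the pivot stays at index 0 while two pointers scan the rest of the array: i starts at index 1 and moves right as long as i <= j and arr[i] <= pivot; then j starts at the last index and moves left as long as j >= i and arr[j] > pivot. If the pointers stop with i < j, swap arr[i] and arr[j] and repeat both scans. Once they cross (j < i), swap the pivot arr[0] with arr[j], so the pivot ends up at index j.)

Hoare-style two-pointer partition with pivot = 11:

Initial array: [11, 37, 24, 14, 23, 26, 14, 21, 20]

Pointers start at i = 1, j = 8.
i ends at 1, j ends at 0: the pointers have crossed (j < i), so scanning stops.

j = 0, so swapping arr[0] with arr[j] leaves the pivot at position 0: [11, 37, 24, 14, 23, 26, 14, 21, 20]
Pivot position: 0

After partitioning with pivot 11, the array becomes [11, 37, 24, 14, 23, 26, 14, 21, 20]. The pivot is placed at index 0. All elements to the left of the pivot are <= 11, and all elements to the right are > 11.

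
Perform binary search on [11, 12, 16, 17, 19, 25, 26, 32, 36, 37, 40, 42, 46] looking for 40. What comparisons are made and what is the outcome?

Binary search for 40 in [11, 12, 16, 17, 19, 25, 26, 32, 36, 37, 40, 42, 46]:

lo=0, hi=12, mid=6, arr[mid]=26 -> 26 < 40, search right half
lo=7, hi=12, mid=9, arr[mid]=37 -> 37 < 40, search right half
lo=10, hi=12, mid=11, arr[mid]=42 -> 42 > 40, search left half
lo=10, hi=10, mid=10, arr[mid]=40 -> Found target at index 10!

Binary search finds 40 at index 10 after 4 comparisons. The search repeatedly halves the search space by comparing with the middle element.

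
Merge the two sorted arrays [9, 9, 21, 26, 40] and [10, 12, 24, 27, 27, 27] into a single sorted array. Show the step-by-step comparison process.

Merging process:

Compare 9 vs 10: take 9 from left. Merged: [9]
Compare 9 vs 10: take 9 from left. Merged: [9, 9]
Compare 21 vs 10: take 10 from right. Merged: [9, 9, 10]
Compare 21 vs 12: take 12 from right. Merged: [9, 9, 10, 12]
Compare 21 vs 24: take 21 from left. Merged: [9, 9, 10, 12, 21]
Compare 26 vs 24: take 24 from right. Merged: [9, 9, 10, 12, 21, 24]
Compare 26 vs 27: take 26 from left. Merged: [9, 9, 10, 12, 21, 24, 26]
Compare 40 vs 27: take 27 from right. Merged: [9, 9, 10, 12, 21, 24, 26, 27]
Compare 40 vs 27: take 27 from right. Merged: [9, 9, 10, 12, 21, 24, 26, 27, 27]
Compare 40 vs 27: take 27 from right. Merged: [9, 9, 10, 12, 21, 24, 26, 27, 27, 27]
Append remaining from left: [40]. Merged: [9, 9, 10, 12, 21, 24, 26, 27, 27, 27, 40]

Final merged array: [9, 9, 10, 12, 21, 24, 26, 27, 27, 27, 40]
Total comparisons: 10

The merged array is [9, 9, 10, 12, 21, 24, 26, 27, 27, 27, 40], requiring 10 comparisons. The merge step runs in O(n) time where n is the total number of elements.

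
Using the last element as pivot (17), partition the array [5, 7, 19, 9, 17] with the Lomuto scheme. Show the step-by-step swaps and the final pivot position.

Lomuto partition with pivot = 17:

Initial array: [5, 7, 19, 9, 17]

arr[0]=5 <= 17: swap with position 0, array becomes [5, 7, 19, 9, 17]
arr[1]=7 <= 17: swap with position 1, array becomes [5, 7, 19, 9, 17]
arr[2]=19 > 17: no swap
arr[3]=9 <= 17: swap with position 2, array becomes [5, 7, 9, 19, 17]

Place pivot at position 3: [5, 7, 9, 17, 19]
Pivot position: 3

After partitioning with pivot 17, the array becomes [5, 7, 9, 17, 19]. The pivot is placed at index 3. All elements to the left of the pivot are <= 17, and all elements to the right are > 17.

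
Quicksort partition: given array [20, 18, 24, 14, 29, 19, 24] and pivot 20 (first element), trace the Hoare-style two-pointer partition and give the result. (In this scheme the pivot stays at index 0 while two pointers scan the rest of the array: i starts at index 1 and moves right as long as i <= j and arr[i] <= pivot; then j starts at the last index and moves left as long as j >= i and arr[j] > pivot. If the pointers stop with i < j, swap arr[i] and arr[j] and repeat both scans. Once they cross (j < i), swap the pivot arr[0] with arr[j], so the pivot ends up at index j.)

Hoare-style two-pointer partition with pivot = 20:

Initial array: [20, 18, 24, 14, 29, 19, 24]

Pointers start at i = 1, j = 6.
i stops at index 2 (arr[2]=24 > 20), j stops at index 5 (arr[5]=19 <= 20): swap arr[2] and arr[5], array becomes [20, 18, 19, 14, 29, 24, 24]
i ends at 4, j ends at 3: the pointers have crossed (j < i), so scanning stops.

Swap pivot arr[0] with arr[3] to place pivot at position 3: [14, 18, 19, 20, 29, 24, 24]
Pivot position: 3

After partitioning with pivot 20, the array becomes [14, 18, 19, 20, 29, 24, 24]. The pivot is placed at index 3. All elements to the left of the pivot are <= 20, and all elements to the right are > 20.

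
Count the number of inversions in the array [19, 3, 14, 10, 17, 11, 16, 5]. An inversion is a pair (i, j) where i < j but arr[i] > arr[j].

Finding inversions in [19, 3, 14, 10, 17, 11, 16, 5]:

(0, 1): arr[0]=19 > arr[1]=3
(0, 2): arr[0]=19 > arr[2]=14
(0, 3): arr[0]=19 > arr[3]=10
(0, 4): arr[0]=19 > arr[4]=17
(0, 5): arr[0]=19 > arr[5]=11
(0, 6): arr[0]=19 > arr[6]=16
(0, 7): arr[0]=19 > arr[7]=5
(2, 3): arr[2]=14 > arr[3]=10
(2, 5): arr[2]=14 > arr[5]=11
(2, 7): arr[2]=14 > arr[7]=5
(3, 7): arr[3]=10 > arr[7]=5
(4, 5): arr[4]=17 > arr[5]=11
(4, 6): arr[4]=17 > arr[6]=16
(4, 7): arr[4]=17 > arr[7]=5
(5, 7): arr[5]=11 > arr[7]=5
(6, 7): arr[6]=16 > arr[7]=5

Total inversions: 16

The array has 16 inversion(s): (0,1), (0,2), (0,3), (0,4), (0,5), (0,6), (0,7), (2,3), (2,5), (2,7), (3,7), (4,5), (4,6), (4,7), (5,7), (6,7). Each pair (i,j) satisfies i < j and arr[i] > arr[j].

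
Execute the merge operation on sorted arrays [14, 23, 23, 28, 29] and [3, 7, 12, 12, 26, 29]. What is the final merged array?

Merging process:

Compare 14 vs 3: take 3 from right. Merged: [3]
Compare 14 vs 7: take 7 from right. Merged: [3, 7]
Compare 14 vs 12: take 12 from right. Merged: [3, 7, 12]
Compare 14 vs 12: take 12 from right. Merged: [3, 7, 12, 12]
Compare 14 vs 26: take 14 from left. Merged: [3, 7, 12, 12, 14]
Compare 23 vs 26: take 23 from left. Merged: [3, 7, 12, 12, 14, 23]
Compare 23 vs 26: take 23 from left. Merged: [3, 7, 12, 12, 14, 23, 23]
Compare 28 vs 26: take 26 from right. Merged: [3, 7, 12, 12, 14, 23, 23, 26]
Compare 28 vs 29: take 28 from left. Merged: [3, 7, 12, 12, 14, 23, 23, 26, 28]
Compare 29 vs 29: take 29 from left. Merged: [3, 7, 12, 12, 14, 23, 23, 26, 28, 29]
Append remaining from right: [29]. Merged: [3, 7, 12, 12, 14, 23, 23, 26, 28, 29, 29]

Final merged array: [3, 7, 12, 12, 14, 23, 23, 26, 28, 29, 29]
Total comparisons: 10

The merged array is [3, 7, 12, 12, 14, 23, 23, 26, 28, 29, 29], requiring 10 comparisons. The merge step runs in O(n) time where n is the total number of elements.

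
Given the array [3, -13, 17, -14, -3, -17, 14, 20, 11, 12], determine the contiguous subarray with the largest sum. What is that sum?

Using Kadane's algorithm on [3, -13, 17, -14, -3, -17, 14, 20, 11, 12]:

Scanning through the array:
Position 1 (value -13): max_ending_here = -10, max_so_far = 3
Position 2 (value 17): max_ending_here = 17, max_so_far = 17
Position 3 (value -14): max_ending_here = 3, max_so_far = 17
Position 4 (value -3): max_ending_here = 0, max_so_far = 17
Position 5 (value -17): max_ending_here = -17, max_so_far = 17
Position 6 (value 14): max_ending_here = 14, max_so_far = 17
Position 7 (value 20): max_ending_here = 34, max_so_far = 34
Position 8 (value 11): max_ending_here = 45, max_so_far = 45
Position 9 (value 12): max_ending_here = 57, max_so_far = 57

Maximum subarray: [14, 20, 11, 12]
Maximum sum: 57

The maximum subarray is [14, 20, 11, 12] with sum 57. This subarray runs from index 6 to index 9.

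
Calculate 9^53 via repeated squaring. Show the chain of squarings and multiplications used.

Computing 9^53 by squaring (build up from 9^1; each line after the first costs one multiplication):

9^1 = 9
9^2 = (9^1)^2 = 9^2 = 81
9^3 = 9 * 9^2 = 9 * 81 = 729
9^6 = (9^3)^2 = 729^2 = 531441
9^12 = (9^6)^2 = 531441^2 = 282429536481
9^13 = 9 * 9^12 = 9 * 282429536481 = 2541865828329
9^26 = (9^13)^2 = 2541865828329^2 = 6461081889226673298932241
9^52 = (9^26)^2 = 6461081889226673298932241^2 = 41745579179292917813953351511015323088870709282081
9^53 = 9 * 9^52 = 9 * 41745579179292917813953351511015323088870709282081 = 375710212613636260325580163599137907799836383538729

Result: 375710212613636260325580163599137907799836383538729
Multiplications needed: 8 (8 lines after 9^1)

9^53 = 375710212613636260325580163599137907799836383538729. Using exponentiation by squaring, this requires 8 multiplications. The key idea: if the exponent is even, square the half-power; if odd, multiply by the base once.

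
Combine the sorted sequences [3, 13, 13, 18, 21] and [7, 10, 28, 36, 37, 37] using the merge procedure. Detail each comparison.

Merging process:

Compare 3 vs 7: take 3 from left. Merged: [3]
Compare 13 vs 7: take 7 from right. Merged: [3, 7]
Compare 13 vs 10: take 10 from right. Merged: [3, 7, 10]
Compare 13 vs 28: take 13 from left. Merged: [3, 7, 10, 13]
Compare 13 vs 28: take 13 from left. Merged: [3, 7, 10, 13, 13]
Compare 18 vs 28: take 18 from left. Merged: [3, 7, 10, 13, 13, 18]
Compare 21 vs 28: take 21 from left. Merged: [3, 7, 10, 13, 13, 18, 21]
Append remaining from right: [28, 36, 37, 37]. Merged: [3, 7, 10, 13, 13, 18, 21, 28, 36, 37, 37]

Final merged array: [3, 7, 10, 13, 13, 18, 21, 28, 36, 37, 37]
Total comparisons: 7

The merged array is [3, 7, 10, 13, 13, 18, 21, 28, 36, 37, 37], requiring 7 comparisons. The merge step runs in O(n) time where n is the total number of elements.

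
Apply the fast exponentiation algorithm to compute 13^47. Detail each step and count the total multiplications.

Computing 13^47 by squaring (build up from 13^1; each line after the first costs one multiplication):

13^1 = 13
13^2 = (13^1)^2 = 13^2 = 169
13^4 = (13^2)^2 = 169^2 = 28561
13^5 = 13 * 13^4 = 13 * 28561 = 371293
13^10 = (13^5)^2 = 371293^2 = 137858491849
13^11 = 13 * 13^10 = 13 * 137858491849 = 1792160394037
13^22 = (13^11)^2 = 1792160394037^2 = 3211838877954855105157369
13^23 = 13 * 13^22 = 13 * 3211838877954855105157369 = 41753905413413116367045797
13^46 = (13^23)^2 = 41753905413413116367045797^2 = 1743388617272249143997555461487119439669521095365209
13^47 = 13 * 13^46 = 13 * 1743388617272249143997555461487119439669521095365209 = 22664052024539238871968220999332552715703774239747717

Result: 22664052024539238871968220999332552715703774239747717
Multiplications needed: 9 (9 lines after 13^1)

13^47 = 22664052024539238871968220999332552715703774239747717. Using exponentiation by squaring, this requires 9 multiplications. The key idea: if the exponent is even, square the half-power; if odd, multiply by the base once.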